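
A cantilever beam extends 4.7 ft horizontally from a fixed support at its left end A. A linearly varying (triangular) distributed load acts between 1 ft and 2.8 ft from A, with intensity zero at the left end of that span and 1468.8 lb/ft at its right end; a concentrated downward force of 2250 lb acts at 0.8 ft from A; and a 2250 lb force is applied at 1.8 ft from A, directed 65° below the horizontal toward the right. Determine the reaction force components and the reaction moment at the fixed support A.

A_x = -950.9 lb, A_y = 5611 lb, M_A = 8379 lb·ft

Resultant of the triangular load: ½ × 1468.8 × 1.8 = 1321.92 lb, acting at 2.2 ft from A (one-third of the span from the peak).
ΣF_x = 0: A_x + 2250·cos65° = 0 → A_x = -950.9 lb.
ΣF_y = 0: A_y − ½·1468.8·1.8 − 2250 − 2250·sin65° = 0 → A_y = 5611 lb.
ΣM about A: M_A − (½·1468.8·1.8)·2.2 − 2250·0.8 − 2250·sin65°·1.8 = 0 → M_A = 8379 lb·ft.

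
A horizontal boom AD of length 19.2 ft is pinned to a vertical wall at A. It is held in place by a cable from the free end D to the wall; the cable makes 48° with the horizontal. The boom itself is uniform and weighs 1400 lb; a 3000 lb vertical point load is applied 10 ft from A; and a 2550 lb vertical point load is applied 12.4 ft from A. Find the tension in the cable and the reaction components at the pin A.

T = 5261 lb, A_x = 3520 lb, A_y = 3041 lb

ΣM about A: T·sin48°·19.2 − 1400·9.6 − 3000·10 − 2550·12.4 = 0 → T = 75060/(19.2·0.743145) = 5260.58 ≈ 5261 lb.
ΣF_x = 0: A_x − T·cos48° = 0 → A_x = 5260.58 × 0.669131 = 3520 lb.
ΣF_y = 0: A_y + T·sin48° − 1400 − 3000 − 2550 = 0 → A_y = 6950 − 5260.58 × 0.743145 = 3041 lb.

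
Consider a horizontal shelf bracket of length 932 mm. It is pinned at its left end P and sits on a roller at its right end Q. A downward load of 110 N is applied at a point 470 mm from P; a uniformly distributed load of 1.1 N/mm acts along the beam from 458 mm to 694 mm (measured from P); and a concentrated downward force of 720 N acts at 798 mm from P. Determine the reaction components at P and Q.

Resultant of the distributed load: 1.1 × 236 = 259.6 N at 576 mm from P.
Moments about P: Q_y·932 − 110·470 − (1.1·236)·576 − 720·798 = 0 → Q_y = 775789.6/932 = 832.392 ≈ 832.4 N.
ΣF_y = 0: P_y + 832.392 − 110 − 1.1·236 − 720 = 0 → P_y = 257.2 N.
ΣF_x = 0: no horizontal applied forces, so P_x = 0.

P_x = 0, P_y = 257.2 N, Q_y = 832.4 N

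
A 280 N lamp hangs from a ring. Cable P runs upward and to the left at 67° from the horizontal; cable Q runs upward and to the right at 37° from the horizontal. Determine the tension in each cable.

ΣF_x = 0: −T_P·cos67° + T_Q·cos37° = 0 → T_Q = 0.489248·T_P.
ΣF_y = 0: T_P·sin67° + T_Q·sin37° = 280.
Substitute: T_P·(0.920505 + 0.489248·0.601815) = 280 → T_P = 230.464 ≈ 230.5 N.
Then T_Q = 0.489248 × 230.464 = 112.8 N.

T_P = 230.5 N, T_Q = 112.8 N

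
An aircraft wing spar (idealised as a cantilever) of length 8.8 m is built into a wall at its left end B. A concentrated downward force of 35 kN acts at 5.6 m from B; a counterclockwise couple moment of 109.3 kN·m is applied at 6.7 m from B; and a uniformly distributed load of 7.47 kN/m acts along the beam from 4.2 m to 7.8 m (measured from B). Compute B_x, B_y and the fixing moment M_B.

Resultant of the distributed load: 7.47 × 3.6 = 26.892 kN at 6 m from B.
ΣF_x = 0: B_x = 0.
ΣF_y = 0: B_y − 35 − 7.47·3.6 = 0 → B_y = 61.89 kN.
ΣM about B: M_B − 35·5.6 + 109.3 − (7.47·3.6)·6 = 0 → M_B = 248.1 kN·m.

B_x = 0, B_y = 61.89 kN, M_B = 248.1 kN·m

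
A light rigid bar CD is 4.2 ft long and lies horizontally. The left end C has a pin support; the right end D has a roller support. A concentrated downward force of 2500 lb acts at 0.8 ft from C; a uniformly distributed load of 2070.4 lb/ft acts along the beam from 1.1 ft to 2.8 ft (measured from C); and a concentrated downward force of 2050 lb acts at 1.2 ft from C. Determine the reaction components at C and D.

C_x = 0, C_y = 5374 lb, D_y = 2696 lb

Resultant of the distributed load: 2070.4 × 1.7 = 3519.68 lb at 1.95 ft from C.
ΣM about C: D_y·4.2 − 2500·0.8 − (2070.4·1.7)·1.95 − 2050·1.2 = 0 → D_y = 11323.376/4.2 = 2696.04 ≈ 2696 lb.
ΣF_y = 0: C_y + 2696.04 − 2500 − 2070.4·1.7 − 2050 = 0 → C_y = 5374 lb.
ΣF_x = 0: no horizontal applied forces, so C_x = 0.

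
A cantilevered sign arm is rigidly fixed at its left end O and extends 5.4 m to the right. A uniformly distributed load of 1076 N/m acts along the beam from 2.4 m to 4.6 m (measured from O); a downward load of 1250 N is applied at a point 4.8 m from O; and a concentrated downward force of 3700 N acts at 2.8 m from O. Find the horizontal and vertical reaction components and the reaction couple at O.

Resultant of the distributed load: 1076 × 2.2 = 2367.2 N at 3.5 m from O.
ΣF_x = 0: O_x = 0.
ΣF_y = 0: O_y − 1076·2.2 − 1250 − 3700 = 0 → O_y = 7317 N.
ΣM about O: M_O − (1076·2.2)·3.5 − 1250·4.8 − 3700·2.8 = 0 → M_O = 24650 N·m.

O_x = 0, O_y = 7317 N, M_O = 24650 N·m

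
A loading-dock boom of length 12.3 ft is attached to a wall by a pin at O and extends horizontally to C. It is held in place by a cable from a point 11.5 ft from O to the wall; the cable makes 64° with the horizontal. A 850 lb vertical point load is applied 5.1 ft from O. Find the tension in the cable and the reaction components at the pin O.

T = 419.4 lb, O_x = 183.9 lb, O_y = 473.0 lb

ΣM about O: T·sin64°·11.5 − 850·5.1 = 0 → T = 4335/(11.5·0.898794) = 419.403 ≈ 419.4 lb.
ΣF_x = 0: O_x − T·cos64° = 0 → O_x = 419.403 × 0.438371 = 183.9 lb.
ΣF_y = 0: O_y + T·sin64° − 850 = 0 → O_y = 850 − 419.403 × 0.898794 = 473.0 lb.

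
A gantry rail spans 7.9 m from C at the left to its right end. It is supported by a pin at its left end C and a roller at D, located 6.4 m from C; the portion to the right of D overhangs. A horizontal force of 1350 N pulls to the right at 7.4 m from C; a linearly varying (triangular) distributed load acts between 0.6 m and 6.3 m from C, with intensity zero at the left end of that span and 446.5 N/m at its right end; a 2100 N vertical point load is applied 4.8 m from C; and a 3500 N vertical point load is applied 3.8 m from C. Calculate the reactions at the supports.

Resultant of the triangular load: ½ × 446.5 × 5.7 = 1272.525 N, acting at 4.4 m from C (one-third of the span from the peak).
Moments about C: D_y·6.4 − (½·446.5·5.7)·4.4 − 2100·4.8 − 3500·3.8 = 0 → D_y = 28979.11/6.4 = 4527.99 ≈ 4528 N.
ΣF_y = 0: C_y + 4527.99 − ½·446.5·5.7 − 2100 − 3500 = 0 → C_y = 2345 N.
ΣF_x = 0: C_x + 1350 = 0 → C_x = -1350 N.

C_x = -1350 N, C_y = 2345 N, D_y = 4528 N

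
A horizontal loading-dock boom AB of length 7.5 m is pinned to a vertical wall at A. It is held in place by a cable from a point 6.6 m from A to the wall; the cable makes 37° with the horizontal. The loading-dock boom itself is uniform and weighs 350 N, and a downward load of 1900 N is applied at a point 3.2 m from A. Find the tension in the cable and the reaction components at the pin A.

T = 1861 N, A_x = 1486 N, A_y = 1130 N

ΣM about A: T·sin37°·6.6 − 350·3.75 − 1900·3.2 = 0 → T = 7392.5/(6.6·0.601815) = 1861.16 ≈ 1861 N.
ΣF_x = 0: A_x − T·cos37° = 0 → A_x = 1861.16 × 0.798636 = 1486 N.
ΣF_y = 0: A_y + T·sin37° − 350 − 1900 = 0 → A_y = 2250 − 1861.16 × 0.601815 = 1130 N.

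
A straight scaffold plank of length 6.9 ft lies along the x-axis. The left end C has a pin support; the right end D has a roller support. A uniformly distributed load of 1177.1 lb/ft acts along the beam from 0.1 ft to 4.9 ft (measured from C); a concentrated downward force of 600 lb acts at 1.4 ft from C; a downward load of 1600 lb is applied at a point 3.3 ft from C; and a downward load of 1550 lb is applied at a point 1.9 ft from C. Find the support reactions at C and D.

Resultant of the distributed load: 1177.1 × 4.8 = 5650.08 lb at 2.5 ft from C.
Moments about C: D_y·6.9 − (1177.1·4.8)·2.5 − 600·1.4 − 1600·3.3 − 1550·1.9 = 0 → D_y = 23190.2/6.9 = 3360.9 ≈ 3361 lb.
ΣF_y = 0: C_y + 3360.9 − 1177.1·4.8 − 600 − 1600 − 1550 = 0 → C_y = 6039 lb.
ΣF_x = 0: no horizontal applied forces, so C_x = 0.

C_x = 0, C_y = 6039 lb, D_y = 3361 lb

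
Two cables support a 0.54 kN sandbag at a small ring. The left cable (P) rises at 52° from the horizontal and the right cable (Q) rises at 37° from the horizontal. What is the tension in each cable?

ΣF_x = 0: −T_P·cos52° + T_Q·cos37° = 0 → T_Q = 0.770892·T_P.
ΣF_y = 0: T_P·sin52° + T_Q·sin37° = 0.54.
Substitute: T_P·(0.788011 + 0.770892·0.601815) = 0.54 → T_P = 0.431329 ≈ 0.4313 kN.
Then T_Q = 0.770892 × 0.431329 = 0.3325 kN.

T_P = 0.4313 kN, T_Q = 0.3325 kN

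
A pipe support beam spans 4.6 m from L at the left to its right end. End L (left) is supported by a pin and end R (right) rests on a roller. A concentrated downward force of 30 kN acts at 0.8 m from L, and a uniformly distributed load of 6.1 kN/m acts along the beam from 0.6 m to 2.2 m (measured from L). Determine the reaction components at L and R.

Resultant of the distributed load: 6.1 × 1.6 = 9.76 kN at 1.4 m from L.
ΣM about L: R_y·4.6 − 30·0.8 − (6.1·1.6)·1.4 = 0 → R_y = 37.664/4.6 = 8.18783 ≈ 8.188 kN.
ΣF_y = 0: L_y + 8.18783 − 30 − 6.1·1.6 = 0 → L_y = 31.57 kN.
ΣF_x = 0: no horizontal applied forces, so L_x = 0.

L_x = 0, L_y = 31.57 kN, R_y = 8.188 kN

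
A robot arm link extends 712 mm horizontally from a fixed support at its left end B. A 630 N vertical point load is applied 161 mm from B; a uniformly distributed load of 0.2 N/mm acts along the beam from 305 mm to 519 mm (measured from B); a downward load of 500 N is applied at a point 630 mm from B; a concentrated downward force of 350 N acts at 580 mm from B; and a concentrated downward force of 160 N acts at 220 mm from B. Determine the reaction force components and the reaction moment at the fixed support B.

B_x = 0, B_y = 1683 N, M_B = 672300 N·mm

Resultant of the distributed load: 0.2 × 214 = 42.8 N at 412 mm from B.
ΣF_x = 0: B_x = 0.
ΣF_y = 0: B_y − 630 − 0.2·214 − 500 − 350 − 160 = 0 → B_y = 1683 N.
ΣM about B: M_B − 630·161 − (0.2·214)·412 − 500·630 − 350·580 − 160·220 = 0 → M_B = 672300 N·mm.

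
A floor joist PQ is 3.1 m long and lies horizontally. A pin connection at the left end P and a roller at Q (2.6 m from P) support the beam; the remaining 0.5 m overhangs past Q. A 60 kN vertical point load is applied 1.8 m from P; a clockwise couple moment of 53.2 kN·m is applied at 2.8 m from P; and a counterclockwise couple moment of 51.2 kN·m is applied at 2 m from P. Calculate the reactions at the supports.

Moments about P: Q_y·2.6 − 60·1.8 − 53.2 + 51.2 = 0 → Q_y = 110/2.6 = 42.3077 ≈ 42.31 kN.
ΣF_y = 0: P_y + 42.3077 − 60 = 0 → P_y = 17.69 kN.
ΣF_x = 0: no horizontal applied forces, so P_x = 0.

P_x = 0, P_y = 17.69 kN, Q_y = 42.31 kN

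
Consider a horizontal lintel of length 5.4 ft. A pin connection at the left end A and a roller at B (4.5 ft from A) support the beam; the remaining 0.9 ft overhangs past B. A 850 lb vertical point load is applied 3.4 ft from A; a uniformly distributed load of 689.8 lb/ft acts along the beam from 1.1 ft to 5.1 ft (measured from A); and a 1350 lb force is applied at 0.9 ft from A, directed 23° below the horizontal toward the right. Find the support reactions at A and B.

A_x = -1243 lb, A_y = 1488 lb, B_y = 2649 lb

Resultant of the distributed load: 689.8 × 4 = 2759.2 lb at 3.1 ft from A.
Taking moments about A: B_y·4.5 − 850·3.4 − (689.8·4)·3.1 − 1350·sin23°·0.9 = 0 → B_y = 11918.3/4.5 = 2648.51 ≈ 2649 lb.
ΣF_y = 0: A_y + 2648.51 − 850 − 689.8·4 − 1350·sin23° = 0 → A_y = 1488 lb.
ΣF_x = 0: A_x + 1350·cos23° = 0 → A_x = -1243 lb.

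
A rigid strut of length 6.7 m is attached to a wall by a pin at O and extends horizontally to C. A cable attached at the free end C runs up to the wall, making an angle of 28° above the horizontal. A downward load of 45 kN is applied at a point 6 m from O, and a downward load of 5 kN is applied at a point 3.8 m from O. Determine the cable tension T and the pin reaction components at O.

T = 91.88 kN, O_x = 81.12 kN, O_y = 6.866 kN

ΣM about O: T·sin28°·6.7 − 45·6 − 5·3.8 = 0 → T = 289/(6.7·0.469472) = 91.8784 ≈ 91.88 kN.
ΣF_x = 0: O_x − T·cos28° = 0 → O_x = 91.8784 × 0.882948 = 81.12 kN.
ΣF_y = 0: O_y + T·sin28° − 45 − 5 = 0 → O_y = 50 − 91.8784 × 0.469472 = 6.866 kN.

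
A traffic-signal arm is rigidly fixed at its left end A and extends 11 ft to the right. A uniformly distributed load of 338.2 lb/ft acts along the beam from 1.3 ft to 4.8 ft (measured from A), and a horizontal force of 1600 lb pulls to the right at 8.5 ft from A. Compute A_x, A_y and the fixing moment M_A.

Resultant of the distributed load: 338.2 × 3.5 = 1183.7 lb at 3.05 ft from A.
ΣF_x = 0: A_x + 1600 = 0 → A_x = -1600 lb.
ΣF_y = 0: A_y − 338.2·3.5 = 0 → A_y = 1184 lb.
ΣM about A: M_A − (338.2·3.5)·3.05 = 0 → M_A = 3610 lb·ft.

A_x = -1600 lb, A_y = 1184 lb, M_A = 3610 lb·ft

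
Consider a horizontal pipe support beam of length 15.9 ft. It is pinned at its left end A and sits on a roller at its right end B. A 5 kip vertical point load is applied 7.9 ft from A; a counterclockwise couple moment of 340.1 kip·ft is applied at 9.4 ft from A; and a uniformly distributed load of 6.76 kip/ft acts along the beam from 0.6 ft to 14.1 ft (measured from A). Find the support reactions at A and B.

Resultant of the distributed load: 6.76 × 13.5 = 91.26 kip at 7.35 ft from A.
ΣM about A: B_y·15.9 − 5·7.9 + 340.1 − (6.76·13.5)·7.35 = 0 → B_y = 370.161/15.9 = 23.2806 ≈ 23.28 kip.
ΣF_y = 0: A_y + 23.2806 − 5 − 6.76·13.5 = 0 → A_y = 72.98 kip.
ΣF_x = 0: no horizontal applied forces, so A_x = 0.

A_x = 0, A_y = 72.98 kip, B_y = 23.28 kip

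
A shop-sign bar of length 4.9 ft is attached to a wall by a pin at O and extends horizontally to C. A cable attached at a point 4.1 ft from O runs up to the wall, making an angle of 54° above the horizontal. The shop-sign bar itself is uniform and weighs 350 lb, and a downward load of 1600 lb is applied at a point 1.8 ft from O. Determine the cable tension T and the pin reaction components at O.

T = 1127 lb, O_x = 662.3 lb, O_y = 1038 lb

ΣM about O: T·sin54°·4.1 − 350·2.45 − 1600·1.8 = 0 → T = 3737.5/(4.1·0.809017) = 1126.78 ≈ 1127 lb.
ΣF_x = 0: O_x − T·cos54° = 0 → O_x = 1126.78 × 0.587785 = 662.3 lb.
ΣF_y = 0: O_y + T·sin54° − 350 − 1600 = 0 → O_y = 1950 − 1126.78 × 0.809017 = 1038 lb.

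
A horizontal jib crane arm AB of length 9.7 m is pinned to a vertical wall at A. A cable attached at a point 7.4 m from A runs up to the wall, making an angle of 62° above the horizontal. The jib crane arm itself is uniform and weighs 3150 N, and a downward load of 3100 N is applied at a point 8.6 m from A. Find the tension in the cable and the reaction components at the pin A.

T = 6419 N, A_x = 3013 N, A_y = 582.8 N

ΣM about A: T·sin62°·7.4 − 3150·4.85 − 3100·8.6 = 0 → T = 41937.5/(7.4·0.882948) = 6418.53 ≈ 6419 N.
ΣF_x = 0: A_x − T·cos62° = 0 → A_x = 6418.53 × 0.469472 = 3013 N.
ΣF_y = 0: A_y + T·sin62° − 3150 − 3100 = 0 → A_y = 6250 − 6418.53 × 0.882948 = 582.8 N.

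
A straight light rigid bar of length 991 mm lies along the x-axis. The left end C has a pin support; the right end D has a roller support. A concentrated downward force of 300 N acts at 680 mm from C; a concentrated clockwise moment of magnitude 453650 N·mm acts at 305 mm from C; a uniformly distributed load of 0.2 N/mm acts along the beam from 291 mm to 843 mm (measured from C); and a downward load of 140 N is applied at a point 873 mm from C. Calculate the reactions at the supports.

C_x = 0, C_y = -299.7 N, D_y = 850.1 N

Resultant of the distributed load: 0.2 × 552 = 110.4 N at 567 mm from C.
ΣM about C: D_y·991 − 300·680 − 453650 − (0.2·552)·567 − 140·873 = 0 → D_y = 842466.8/991 = 850.118 ≈ 850.1 N.
ΣF_y = 0: C_y + 850.118 − 300 − 0.2·552 − 140 = 0 → C_y = -299.7 N.
ΣF_x = 0: no horizontal applied forces, so C_x = 0.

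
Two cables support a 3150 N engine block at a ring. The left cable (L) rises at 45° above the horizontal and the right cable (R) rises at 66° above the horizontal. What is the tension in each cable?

T_L = 1372 N, T_R = 2386 N

ΣF_x = 0: −T_L·cos45° + T_R·cos66° = 0 → T_R = 1.73849·T_L.
ΣF_y = 0: T_L·sin45° + T_R·sin66° = 3150.
Substitute: T_L·(0.707107 + 1.73849·0.913545) = 3150 → T_L = 1372.37 ≈ 1372 N.
Then T_R = 1.73849 × 1372.37 = 2386 N.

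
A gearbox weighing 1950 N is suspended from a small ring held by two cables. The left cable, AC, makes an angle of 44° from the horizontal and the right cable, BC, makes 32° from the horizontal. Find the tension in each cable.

ΣF_x = 0: −T_AC·cos44° + T_BC·cos32° = 0 → T_BC = 0.84823·T_AC.
ΣF_y = 0: T_AC·sin44° + T_BC·sin32° = 1950.
Substitute: T_AC·(0.694658 + 0.84823·0.529919) = 1950 → T_AC = 1704.32 ≈ 1704 N.
Then T_BC = 0.84823 × 1704.32 = 1446 N.

T_AC = 1704 N, T_BC = 1446 N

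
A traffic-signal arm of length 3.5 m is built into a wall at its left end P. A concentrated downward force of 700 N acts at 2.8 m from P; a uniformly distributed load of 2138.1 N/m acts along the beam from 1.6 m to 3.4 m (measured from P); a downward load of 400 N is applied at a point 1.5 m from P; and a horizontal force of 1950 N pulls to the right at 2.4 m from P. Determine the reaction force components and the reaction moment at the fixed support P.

Resultant of the distributed load: 2138.1 × 1.8 = 3848.58 N at 2.5 m from P.
ΣF_x = 0: P_x + 1950 = 0 → P_x = -1950 N.
ΣF_y = 0: P_y − 700 − 2138.1·1.8 − 400 = 0 → P_y = 4949 N.
ΣM about P: M_P − 700·2.8 − (2138.1·1.8)·2.5 − 400·1.5 = 0 → M_P = 12180 N·m.

P_x = -1950 N, P_y = 4949 N, M_P = 12180 N·m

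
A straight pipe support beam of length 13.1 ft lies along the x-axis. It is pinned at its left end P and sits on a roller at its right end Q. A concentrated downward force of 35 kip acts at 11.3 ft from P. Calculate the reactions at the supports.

ΣM about P: Q_y·13.1 − 35·11.3 = 0 → Q_y = 395.5/13.1 = 30.1908 ≈ 30.19 kip.
ΣF_y = 0: P_y + 30.1908 − 35 = 0 → P_y = 4.809 kip.
ΣF_x = 0: no horizontal applied forces, so P_x = 0.

P_x = 0, P_y = 4.809 kip, Q_y = 30.19 kip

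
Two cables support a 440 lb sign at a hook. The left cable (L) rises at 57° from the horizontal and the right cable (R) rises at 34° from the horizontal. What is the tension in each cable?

ΣF_x = 0: −T_L·cos57° + T_R·cos34° = 0 → T_R = 0.656953·T_L.
ΣF_y = 0: T_L·sin57° + T_R·sin34° = 440.
Substitute: T_L·(0.838671 + 0.656953·0.559193) = 440 → T_L = 364.832 ≈ 364.8 lb.
Then T_R = 0.656953 × 364.832 = 239.7 lb.

T_L = 364.8 lb, T_R = 239.7 lb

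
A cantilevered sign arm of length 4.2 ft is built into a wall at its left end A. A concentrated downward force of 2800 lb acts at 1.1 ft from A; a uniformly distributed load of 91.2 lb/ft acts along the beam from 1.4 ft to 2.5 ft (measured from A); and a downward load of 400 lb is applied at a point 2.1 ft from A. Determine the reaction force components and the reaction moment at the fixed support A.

Resultant of the distributed load: 91.2 × 1.1 = 100.32 lb at 1.95 ft from A.
ΣF_x = 0: A_x = 0.
ΣF_y = 0: A_y − 2800 − 91.2·1.1 − 400 = 0 → A_y = 3300 lb.
ΣM about A: M_A − 2800·1.1 − (91.2·1.1)·1.95 − 400·2.1 = 0 → M_A = 4116 lb·ft.

A_x = 0, A_y = 3300 lb, M_A = 4116 lb·ft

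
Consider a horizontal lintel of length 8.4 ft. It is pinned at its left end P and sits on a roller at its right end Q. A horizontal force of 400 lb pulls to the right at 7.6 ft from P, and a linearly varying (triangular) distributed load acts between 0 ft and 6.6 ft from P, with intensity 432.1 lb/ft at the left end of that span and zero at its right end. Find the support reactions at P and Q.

Resultant of the triangular load: ½ × 432.1 × 6.6 = 1425.93 lb, acting at 2.2 ft from P (one-third of the span from the peak).
ΣM about P: Q_y·8.4 − (½·432.1·6.6)·2.2 = 0 → Q_y = 3137.046/8.4 = 373.458 ≈ 373.5 lb.
ΣF_y = 0: P_y + 373.458 − ½·432.1·6.6 = 0 → P_y = 1052 lb.
ΣF_x = 0: P_x + 400 = 0 → P_x = -400.0 lb.

P_x = -400.0 lb, P_y = 1052 lb, Q_y = 373.5 lb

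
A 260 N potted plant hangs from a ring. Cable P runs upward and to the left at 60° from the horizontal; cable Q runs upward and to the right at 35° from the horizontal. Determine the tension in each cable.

T_P = 213.8 N, T_Q = 130.5 N

ΣF_x = 0: −T_P·cos60° + T_Q·cos35° = 0 → T_Q = 0.610387·T_P.
ΣF_y = 0: T_P·sin60° + T_Q·sin35° = 260.
Substitute: T_P·(0.866025 + 0.610387·0.573576) = 260 → T_P = 213.793 ≈ 213.8 N.
Then T_Q = 0.610387 × 213.793 = 130.5 N.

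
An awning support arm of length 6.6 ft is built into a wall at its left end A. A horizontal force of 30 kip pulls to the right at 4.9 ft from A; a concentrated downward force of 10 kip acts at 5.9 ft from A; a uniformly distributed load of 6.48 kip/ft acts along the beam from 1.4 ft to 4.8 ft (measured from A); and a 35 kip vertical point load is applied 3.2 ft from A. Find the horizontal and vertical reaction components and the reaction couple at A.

Resultant of the distributed load: 6.48 × 3.4 = 22.032 kip at 3.1 ft from A.
ΣF_x = 0: A_x + 30 = 0 → A_x = -30.00 kip.
ΣF_y = 0: A_y − 10 − 6.48·3.4 − 35 = 0 → A_y = 67.03 kip.
ΣM about A: M_A − 10·5.9 − (6.48·3.4)·3.1 − 35·3.2 = 0 → M_A = 239.3 kip·ft.

A_x = -30.00 kip, A_y = 67.03 kip, M_A = 239.3 kip·ft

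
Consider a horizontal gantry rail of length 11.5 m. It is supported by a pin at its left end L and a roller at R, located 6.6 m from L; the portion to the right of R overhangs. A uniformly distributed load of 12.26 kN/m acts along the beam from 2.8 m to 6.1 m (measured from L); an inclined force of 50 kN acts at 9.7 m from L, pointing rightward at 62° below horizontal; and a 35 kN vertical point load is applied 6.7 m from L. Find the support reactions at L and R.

L_x = -23.47 kN, L_y = -8.087 kN, R_y = 127.7 kN

Resultant of the distributed load: 12.26 × 3.3 = 40.458 kN at 4.45 m from L.
ΣM about L: R_y·6.6 − (12.26·3.3)·4.45 − 50·sin62°·9.7 − 35·6.7 = 0 → R_y = 842.768/6.6 = 127.692 ≈ 127.7 kN.
ΣF_y = 0: L_y + 127.692 − 12.26·3.3 − 50·sin62° − 35 = 0 → L_y = -8.087 kN.
ΣF_x = 0: L_x + 50·cos62° = 0 → L_x = -23.47 kN.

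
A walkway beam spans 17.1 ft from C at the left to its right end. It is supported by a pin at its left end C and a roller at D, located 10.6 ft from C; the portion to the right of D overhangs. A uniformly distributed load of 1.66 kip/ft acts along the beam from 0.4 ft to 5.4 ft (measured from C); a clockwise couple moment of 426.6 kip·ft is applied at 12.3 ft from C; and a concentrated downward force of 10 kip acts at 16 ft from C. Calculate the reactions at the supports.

C_x = 0, C_y = -39.31 kip, D_y = 57.61 kip

Resultant of the distributed load: 1.66 × 5 = 8.3 kip at 2.9 ft from C.
ΣM about C: D_y·10.6 − (1.66·5)·2.9 − 426.6 − 10·16 = 0 → D_y = 610.67/10.6 = 57.6104 ≈ 57.61 kip.
ΣF_y = 0: C_y + 57.6104 − 1.66·5 − 10 = 0 → C_y = -39.31 kip.
ΣF_x = 0: no horizontal applied forces, so C_x = 0.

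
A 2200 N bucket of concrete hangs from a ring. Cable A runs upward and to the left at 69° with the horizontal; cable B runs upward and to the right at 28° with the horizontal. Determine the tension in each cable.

ΣF_x = 0: −T_A·cos69° + T_B·cos28° = 0 → T_B = 0.405877·T_A.
ΣF_y = 0: T_A·sin69° + T_B·sin28° = 2200.
Substitute: T_A·(0.93358 + 0.405877·0.469472) = 2200 → T_A = 1957.07 ≈ 1957 N.
Then T_B = 0.405877 × 1957.07 = 794.3 N.

T_A = 1957 N, T_B = 794.3 N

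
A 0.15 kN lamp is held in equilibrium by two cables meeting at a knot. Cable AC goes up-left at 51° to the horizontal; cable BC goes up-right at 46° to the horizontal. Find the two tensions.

T_AC = 0.1050 kN, T_BC = 0.09511 kN

ΣF_x = 0: −T_AC·cos51° + T_BC·cos46° = 0 → T_BC = 0.905942·T_AC.
ΣF_y = 0: T_AC·sin51° + T_BC·sin46° = 0.15.
Substitute: T_AC·(0.777146 + 0.905942·0.71934) = 0.15 → T_AC = 0.104981 ≈ 0.1050 kN.
Then T_BC = 0.905942 × 0.104981 = 0.09511 kN.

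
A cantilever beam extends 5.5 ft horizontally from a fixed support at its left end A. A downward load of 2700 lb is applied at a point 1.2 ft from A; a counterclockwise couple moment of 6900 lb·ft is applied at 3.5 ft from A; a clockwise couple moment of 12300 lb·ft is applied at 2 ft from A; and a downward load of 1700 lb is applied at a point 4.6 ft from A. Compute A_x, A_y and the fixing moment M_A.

A_x = 0, A_y = 4400 lb, M_A = 16460 lb·ft

ΣF_x = 0: A_x = 0.
ΣF_y = 0: A_y − 2700 − 1700 = 0 → A_y = 4400 lb.
ΣM about A: M_A − 2700·1.2 + 6900 − 12300 − 1700·4.6 = 0 → M_A = 16460 lb·ft.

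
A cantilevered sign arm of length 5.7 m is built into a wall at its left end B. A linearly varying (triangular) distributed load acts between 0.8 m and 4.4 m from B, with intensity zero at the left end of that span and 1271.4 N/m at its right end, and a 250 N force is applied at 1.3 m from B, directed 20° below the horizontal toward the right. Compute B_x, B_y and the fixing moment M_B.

Resultant of the triangular load: ½ × 1271.4 × 3.6 = 2288.52 N, acting at 3.2 m from B (one-third of the span from the peak).
ΣF_x = 0: B_x + 250·cos20° = 0 → B_x = -234.9 N.
ΣF_y = 0: B_y − ½·1271.4·3.6 − 250·sin20° = 0 → B_y = 2374 N.
ΣM about B: M_B − (½·1271.4·3.6)·3.2 − 250·sin20°·1.3 = 0 → M_B = 7434 N·m.

B_x = -234.9 N, B_y = 2374 N, M_B = 7434 N·m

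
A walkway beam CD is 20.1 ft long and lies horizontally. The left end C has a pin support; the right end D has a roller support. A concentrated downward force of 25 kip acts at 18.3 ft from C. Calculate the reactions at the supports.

Moments about C: D_y·20.1 − 25·18.3 = 0 → D_y = 457.5/20.1 = 22.7612 ≈ 22.76 kip.
ΣF_y = 0: C_y + 22.7612 − 25 = 0 → C_y = 2.239 kip.
ΣF_x = 0: no horizontal applied forces, so C_x = 0.

C_x = 0, C_y = 2.239 kip, D_y = 22.76 kip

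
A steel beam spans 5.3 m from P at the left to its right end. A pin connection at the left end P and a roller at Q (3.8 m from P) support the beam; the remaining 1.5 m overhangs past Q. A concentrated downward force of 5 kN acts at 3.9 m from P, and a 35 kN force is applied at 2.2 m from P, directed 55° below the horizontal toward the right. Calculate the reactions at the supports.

ΣM about P: Q_y·3.8 − 5·3.9 − 35·sin55°·2.2 = 0 → Q_y = 82.5747/3.8 = 21.7302 ≈ 21.73 kN.
ΣF_y = 0: P_y + 21.7302 − 5 − 35·sin55° = 0 → P_y = 11.94 kN.
ΣF_x = 0: P_x + 35·cos55° = 0 → P_x = -20.08 kN.

P_x = -20.08 kN, P_y = 11.94 kN, Q_y = 21.73 kN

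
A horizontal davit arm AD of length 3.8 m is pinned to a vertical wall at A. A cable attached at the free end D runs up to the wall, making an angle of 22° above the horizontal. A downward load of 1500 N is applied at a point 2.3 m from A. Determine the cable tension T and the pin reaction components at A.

ΣM about A: T·sin22°·3.8 − 1500·2.3 = 0 → T = 3450/(3.8·0.374607) = 2423.59 ≈ 2424 N.
ΣF_x = 0: A_x − T·cos22° = 0 → A_x = 2423.59 × 0.927184 = 2247 N.
ΣF_y = 0: A_y + T·sin22° − 1500 = 0 → A_y = 1500 − 2423.59 × 0.374607 = 592.1 N.

T = 2424 N, A_x = 2247 N, A_y = 592.1 N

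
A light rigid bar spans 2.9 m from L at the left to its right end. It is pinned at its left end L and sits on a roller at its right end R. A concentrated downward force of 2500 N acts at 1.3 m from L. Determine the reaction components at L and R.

Taking moments about L: R_y·2.9 − 2500·1.3 = 0 → R_y = 3250/2.9 = 1120.69 ≈ 1121 N.
ΣF_y = 0: L_y + 1120.69 − 2500 = 0 → L_y = 1379 N.
ΣF_x = 0: no horizontal applied forces, so L_x = 0.

L_x = 0, L_y = 1379 N, R_y = 1121 N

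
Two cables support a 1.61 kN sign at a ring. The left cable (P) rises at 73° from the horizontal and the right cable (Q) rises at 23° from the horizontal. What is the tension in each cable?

T_P = 1.490 kN, T_Q = 0.4733 kN

ΣF_x = 0: −T_P·cos73° + T_Q·cos23° = 0 → T_Q = 0.317621·T_P.
ΣF_y = 0: T_P·sin73° + T_Q·sin23° = 1.61.
Substitute: T_P·(0.956305 + 0.317621·0.390731) = 1.61 → T_P = 1.49018 ≈ 1.490 kN.
Then T_Q = 0.317621 × 1.49018 = 0.4733 kN.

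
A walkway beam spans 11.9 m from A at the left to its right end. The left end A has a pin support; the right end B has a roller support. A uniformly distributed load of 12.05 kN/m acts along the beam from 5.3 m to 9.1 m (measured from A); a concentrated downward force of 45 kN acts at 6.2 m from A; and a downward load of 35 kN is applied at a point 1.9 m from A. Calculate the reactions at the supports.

Resultant of the distributed load: 12.05 × 3.8 = 45.79 kN at 7.2 m from A.
ΣM about A: B_y·11.9 − (12.05·3.8)·7.2 − 45·6.2 − 35·1.9 = 0 → B_y = 675.188/11.9 = 56.7385 ≈ 56.74 kN.
ΣF_y = 0: A_y + 56.7385 − 12.05·3.8 − 45 − 35 = 0 → A_y = 69.05 kN.
ΣF_x = 0: no horizontal applied forces, so A_x = 0.

A_x = 0, A_y = 69.05 kN, B_y = 56.74 kN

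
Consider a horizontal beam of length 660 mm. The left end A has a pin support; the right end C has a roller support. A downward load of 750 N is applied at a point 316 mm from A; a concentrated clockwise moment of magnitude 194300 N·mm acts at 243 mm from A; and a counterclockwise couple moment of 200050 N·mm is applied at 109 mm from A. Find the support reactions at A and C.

Taking moments about A: C_y·660 − 750·316 − 194300 + 200050 = 0 → C_y = 231250/660 = 350.379 ≈ 350.4 N.
ΣF_y = 0: A_y + 350.379 − 750 = 0 → A_y = 399.6 N.
ΣF_x = 0: no horizontal applied forces, so A_x = 0.

A_x = 0, A_y = 399.6 N, C_y = 350.4 N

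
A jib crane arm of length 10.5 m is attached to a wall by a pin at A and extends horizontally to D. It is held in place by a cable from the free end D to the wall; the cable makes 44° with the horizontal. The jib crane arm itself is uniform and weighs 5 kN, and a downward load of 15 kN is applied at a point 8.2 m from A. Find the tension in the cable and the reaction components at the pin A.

T = 20.46 kN, A_x = 14.72 kN, A_y = 5.786 kN

ΣM about A: T·sin44°·10.5 − 5·5.25 − 15·8.2 = 0 → T = 149.25/(10.5·0.694658) = 20.4623 ≈ 20.46 kN.
ΣF_x = 0: A_x − T·cos44° = 0 → A_x = 20.4623 × 0.71934 = 14.72 kN.
ΣF_y = 0: A_y + T·sin44° − 5 − 15 = 0 → A_y = 20 − 20.4623 × 0.694658 = 5.786 kN.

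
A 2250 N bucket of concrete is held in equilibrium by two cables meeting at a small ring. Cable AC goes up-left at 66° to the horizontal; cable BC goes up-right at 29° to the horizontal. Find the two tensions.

ΣF_x = 0: −T_AC·cos66° + T_BC·cos29° = 0 → T_BC = 0.465044·T_AC.
ΣF_y = 0: T_AC·sin66° + T_BC·sin29° = 2250.
Substitute: T_AC·(0.913545 + 0.465044·0.48481) = 2250 → T_AC = 1975.41 ≈ 1975 N.
Then T_BC = 0.465044 × 1975.41 = 918.7 N.

T_AC = 1975 N, T_BC = 918.7 N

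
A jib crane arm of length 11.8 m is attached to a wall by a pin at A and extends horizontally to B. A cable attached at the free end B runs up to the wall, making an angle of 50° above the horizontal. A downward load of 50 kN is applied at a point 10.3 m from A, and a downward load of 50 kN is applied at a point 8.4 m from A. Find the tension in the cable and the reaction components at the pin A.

T = 103.4 kN, A_x = 66.49 kN, A_y = 20.76 kN

ΣM about A: T·sin50°·11.8 − 50·10.3 − 50·8.4 = 0 → T = 935/(11.8·0.766044) = 103.437 ≈ 103.4 kN.
ΣF_x = 0: A_x − T·cos50° = 0 → A_x = 103.437 × 0.642788 = 66.49 kN.
ΣF_y = 0: A_y + T·sin50° − 50 − 50 = 0 → A_y = 100 − 103.437 × 0.766044 = 20.76 kN.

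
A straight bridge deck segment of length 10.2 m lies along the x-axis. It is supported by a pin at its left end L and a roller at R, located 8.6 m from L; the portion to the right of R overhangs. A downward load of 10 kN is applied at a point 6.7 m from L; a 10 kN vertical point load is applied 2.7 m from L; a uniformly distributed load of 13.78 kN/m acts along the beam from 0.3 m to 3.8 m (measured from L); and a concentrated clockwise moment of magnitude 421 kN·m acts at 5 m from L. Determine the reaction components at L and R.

L_x = 0, L_y = -3.150 kN, R_y = 71.38 kN

Resultant of the distributed load: 13.78 × 3.5 = 48.23 kN at 2.05 m from L.
Moments about L: R_y·8.6 − 10·6.7 − 10·2.7 − (13.78·3.5)·2.05 − 421 = 0 → R_y = 613.8715/8.6 = 71.3804 ≈ 71.38 kN.
ΣF_y = 0: L_y + 71.3804 − 10 − 10 − 13.78·3.5 = 0 → L_y = -3.150 kN.
ΣF_x = 0: no horizontal applied forces, so L_x = 0.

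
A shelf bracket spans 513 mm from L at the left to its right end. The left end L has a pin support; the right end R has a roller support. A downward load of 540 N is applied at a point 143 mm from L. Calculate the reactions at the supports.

Taking moments about L: R_y·513 − 540·143 = 0 → R_y = 77220/513 = 150.526 ≈ 150.5 N.
ΣF_y = 0: L_y + 150.526 − 540 = 0 → L_y = 389.5 N.
ΣF_x = 0: no horizontal applied forces, so L_x = 0.

L_x = 0, L_y = 389.5 N, R_y = 150.5 N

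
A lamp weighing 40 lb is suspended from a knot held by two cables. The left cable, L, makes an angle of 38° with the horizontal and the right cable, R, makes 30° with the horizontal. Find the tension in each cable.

ΣF_x = 0: −T_L·cos38° + T_R·cos30° = 0 → T_R = 0.909916·T_L.
ΣF_y = 0: T_L·sin38° + T_R·sin30° = 40.
Substitute: T_L·(0.615661 + 0.909916·0.5) = 40 → T_L = 37.3616 ≈ 37.36 lb.
Then T_R = 0.909916 × 37.3616 = 34.00 lb.

T_L = 37.36 lb, T_R = 34.00 lb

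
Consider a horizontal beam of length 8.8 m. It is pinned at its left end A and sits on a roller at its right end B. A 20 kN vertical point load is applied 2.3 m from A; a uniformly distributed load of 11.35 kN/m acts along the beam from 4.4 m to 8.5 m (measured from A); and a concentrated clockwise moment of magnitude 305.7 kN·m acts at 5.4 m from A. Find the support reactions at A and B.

Resultant of the distributed load: 11.35 × 4.1 = 46.535 kN at 6.45 m from A.
Taking moments about A: B_y·8.8 − 20·2.3 − (11.35·4.1)·6.45 − 305.7 = 0 → B_y = 651.85075/8.8 = 74.0739 ≈ 74.07 kN.
ΣF_y = 0: A_y + 74.0739 − 20 − 11.35·4.1 = 0 → A_y = -7.539 kN.
ΣF_x = 0: no horizontal applied forces, so A_x = 0.

A_x = 0, A_y = -7.539 kN, B_y = 74.07 kN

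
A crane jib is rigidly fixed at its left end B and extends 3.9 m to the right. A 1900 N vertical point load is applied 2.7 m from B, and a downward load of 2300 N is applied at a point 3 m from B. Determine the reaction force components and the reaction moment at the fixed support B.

B_x = 0, B_y = 4200 N, M_B = 12030 N·m

ΣF_x = 0: B_x = 0.
ΣF_y = 0: B_y − 1900 − 2300 = 0 → B_y = 4200 N.
ΣM about B: M_B − 1900·2.7 − 2300·3 = 0 → M_B = 12030 N·m.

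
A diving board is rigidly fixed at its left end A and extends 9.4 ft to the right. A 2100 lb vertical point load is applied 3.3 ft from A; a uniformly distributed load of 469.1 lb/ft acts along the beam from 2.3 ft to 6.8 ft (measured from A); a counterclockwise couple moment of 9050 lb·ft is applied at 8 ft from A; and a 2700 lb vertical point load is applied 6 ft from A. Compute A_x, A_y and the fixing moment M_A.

A_x = 0, A_y = 6911 lb, M_A = 23680 lb·ft

Resultant of the distributed load: 469.1 × 4.5 = 2110.95 lb at 4.55 ft from A.
ΣF_x = 0: A_x = 0.
ΣF_y = 0: A_y − 2100 − 469.1·4.5 − 2700 = 0 → A_y = 6911 lb.
ΣM about A: M_A − 2100·3.3 − (469.1·4.5)·4.55 + 9050 − 2700·6 = 0 → M_A = 23680 lb·ft.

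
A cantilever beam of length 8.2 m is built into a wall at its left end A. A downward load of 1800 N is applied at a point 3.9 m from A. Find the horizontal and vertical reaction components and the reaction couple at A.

ΣF_x = 0: A_x = 0.
ΣF_y = 0: A_y − 1800 = 0 → A_y = 1800 N.
ΣM about A: M_A − 1800·3.9 = 0 → M_A = 7020 N·m.

A_x = 0, A_y = 1800 N, M_A = 7020 N·m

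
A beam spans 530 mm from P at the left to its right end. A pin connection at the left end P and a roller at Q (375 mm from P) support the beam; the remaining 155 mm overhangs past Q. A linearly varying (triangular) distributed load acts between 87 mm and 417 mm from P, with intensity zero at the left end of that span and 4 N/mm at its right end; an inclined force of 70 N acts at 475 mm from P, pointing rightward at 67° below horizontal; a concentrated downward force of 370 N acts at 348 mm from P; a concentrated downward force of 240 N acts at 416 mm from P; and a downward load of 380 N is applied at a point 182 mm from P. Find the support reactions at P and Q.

Resultant of the triangular load: ½ × 4 × 330 = 660 N, acting at 307 mm from P (one-third of the span from the peak).
ΣM about P: Q_y·375 − (½·4·330)·307 − 70·sin67°·475 − 370·348 − 240·416 − 380·182 = 0 → Q_y = 530987/375 = 1415.97 ≈ 1416 N.
ΣF_y = 0: P_y + 1415.97 − ½·4·330 − 70·sin67° − 370 − 240 − 380 = 0 → P_y = 298.5 N.
ΣF_x = 0: P_x + 70·cos67° = 0 → P_x = -27.35 N.

P_x = -27.35 N, P_y = 298.5 N, Q_y = 1416 N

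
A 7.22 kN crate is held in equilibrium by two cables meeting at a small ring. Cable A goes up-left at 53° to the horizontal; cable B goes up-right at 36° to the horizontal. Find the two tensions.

T_A = 5.842 kN, T_B = 4.346 kN

ΣF_x = 0: −T_A·cos53° + T_B·cos36° = 0 → T_B = 0.743884·T_A.
ΣF_y = 0: T_A·sin53° + T_B·sin36° = 7.22.
Substitute: T_A·(0.798636 + 0.743884·0.587785) = 7.22 → T_A = 5.84199 ≈ 5.842 kN.
Then T_B = 0.743884 × 5.84199 = 4.346 kN.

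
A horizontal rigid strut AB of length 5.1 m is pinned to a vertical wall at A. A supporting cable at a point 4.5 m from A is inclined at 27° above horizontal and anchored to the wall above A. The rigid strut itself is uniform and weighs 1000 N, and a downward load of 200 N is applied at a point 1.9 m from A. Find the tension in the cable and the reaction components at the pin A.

ΣM about A: T·sin27°·4.5 − 1000·2.55 − 200·1.9 = 0 → T = 2930/(4.5·0.45399) = 1434.2 ≈ 1434 N.
ΣF_x = 0: A_x − T·cos27° = 0 → A_x = 1434.2 × 0.891007 = 1278 N.
ΣF_y = 0: A_y + T·sin27° − 1000 − 200 = 0 → A_y = 1200 − 1434.2 × 0.45399 = 548.9 N.

T = 1434 N, A_x = 1278 N, A_y = 548.9 N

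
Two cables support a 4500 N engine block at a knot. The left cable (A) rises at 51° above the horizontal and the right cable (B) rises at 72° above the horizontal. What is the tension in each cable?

T_A = 1658 N, T_B = 3377 N

ΣF_x = 0: −T_A·cos51° + T_B·cos72° = 0 → T_B = 2.03652·T_A.
ΣF_y = 0: T_A·sin51° + T_B·sin72° = 4500.
Substitute: T_A·(0.777146 + 2.03652·0.951057) = 4500 → T_A = 1658.07 ≈ 1658 N.
Then T_B = 2.03652 × 1658.07 = 3377 N.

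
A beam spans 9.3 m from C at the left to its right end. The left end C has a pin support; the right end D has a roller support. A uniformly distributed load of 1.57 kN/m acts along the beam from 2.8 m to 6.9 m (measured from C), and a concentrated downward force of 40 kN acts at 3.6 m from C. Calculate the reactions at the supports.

C_x = 0, C_y = 27.60 kN, D_y = 18.84 kN

Resultant of the distributed load: 1.57 × 4.1 = 6.437 kN at 4.85 m from C.
Moments about C: D_y·9.3 − (1.57·4.1)·4.85 − 40·3.6 = 0 → D_y = 175.21945/9.3 = 18.8408 ≈ 18.84 kN.
ΣF_y = 0: C_y + 18.8408 − 1.57·4.1 − 40 = 0 → C_y = 27.60 kN.
ΣF_x = 0: no horizontal applied forces, so C_x = 0.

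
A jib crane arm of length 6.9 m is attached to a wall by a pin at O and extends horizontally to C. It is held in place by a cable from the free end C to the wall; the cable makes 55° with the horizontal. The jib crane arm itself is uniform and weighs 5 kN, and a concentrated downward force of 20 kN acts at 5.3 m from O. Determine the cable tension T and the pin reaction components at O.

T = 21.81 kN, O_x = 12.51 kN, O_y = 7.138 kN

ΣM about O: T·sin55°·6.9 − 5·3.45 − 20·5.3 = 0 → T = 123.25/(6.9·0.819152) = 21.8059 ≈ 21.81 kN.
ΣF_x = 0: O_x − T·cos55° = 0 → O_x = 21.8059 × 0.573576 = 12.51 kN.
ΣF_y = 0: O_y + T·sin55° − 5 − 20 = 0 → O_y = 25 − 21.8059 × 0.819152 = 7.138 kN.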